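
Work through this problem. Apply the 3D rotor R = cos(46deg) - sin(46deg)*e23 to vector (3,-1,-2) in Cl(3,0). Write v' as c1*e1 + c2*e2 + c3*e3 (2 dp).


Rotor R = cos(46deg) - sin(46deg)*e23
Rotation angle theta = 2 * 46 = 92 degrees in the e23 plane (e2 -> e3).
The component perpendicular to the plane (e1) is invariant: v'_1 = v1 = 3.00
cos(92deg) = -0.0349, sin(92deg) = 0.9994
v'_2 = v2*cos(theta) - v3*sin(theta) = -1*(-0.0349) - (-2)*0.9994 = 2.03
v'_3 = v2*sin(theta) + v3*cos(theta) = -1*0.9994 + (-2)*(-0.0349) = -0.93
v' = 3.00*e1 + 2.03*e2 - 0.93*e3


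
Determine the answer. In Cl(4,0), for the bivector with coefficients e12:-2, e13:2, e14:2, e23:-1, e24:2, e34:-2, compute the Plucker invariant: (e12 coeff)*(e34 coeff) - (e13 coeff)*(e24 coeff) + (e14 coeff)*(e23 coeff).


Plucker relation: af - be + cd
a*f = (-2)*(-2) = 4
b*e = 2*2 = 4
c*d = 2*(-1) = -2
af - be + cd = 4 - 4 + (-2)
= -2


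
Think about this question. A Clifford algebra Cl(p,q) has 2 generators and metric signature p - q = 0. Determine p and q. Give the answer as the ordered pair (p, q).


We need p + q = 2 and p - q = 0.
Adding: 2p = 2 + 0 = 2, so p = 1.
Then q = 2 - 1 = 1.
(p, q) = (1, 1)


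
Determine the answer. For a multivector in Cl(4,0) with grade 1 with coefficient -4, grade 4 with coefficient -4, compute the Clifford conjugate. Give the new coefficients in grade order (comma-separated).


Clifford conjugate sign for grade k: (-1)^(k(k+1)/2)
Grade 1: (-1)^(1*2/2) = (-1)^1 = -1, coeff -4 -> 4
Grade 4: (-1)^(4*5/2) = (-1)^10 = 1, coeff -4 -> -4
Conjugated coefficients: 4, -4


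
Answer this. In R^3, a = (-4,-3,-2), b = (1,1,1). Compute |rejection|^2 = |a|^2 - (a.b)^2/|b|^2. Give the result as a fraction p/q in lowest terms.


|a|^2 = (-4)^2 + (-3)^2 + (-2)^2 = 29
|b|^2 = 1^2 + 1^2 + 1^2 = 3
a . b = (-4)*1 + (-3)*1 + (-2)*1 = -9
(a.b)^2 = (-9)^2 = 81
|rej|^2 = 29 - 81/3
= (87 - 81)/3
= 6/3
In lowest terms: 2/1


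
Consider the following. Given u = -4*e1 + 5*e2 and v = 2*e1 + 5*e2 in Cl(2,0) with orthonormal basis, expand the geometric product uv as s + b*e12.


Expand: (-4*e1 + 5*e2)(2*e1 + 5*e2)
= (-4)*2*e1e1 + (-4)*5*e1e2 + 5*2*e2e1 + 5*5*e2e2
Using e1^2 = e2^2 = 1, e2e1 = -e1e2:
Scalar part s = (-4)*2 + 5*5 = -8 + 25 = 17
Bivector part b = (-4)*5 - 5*2 = -20 - 10 = -30
uv = 17 - 30*e12


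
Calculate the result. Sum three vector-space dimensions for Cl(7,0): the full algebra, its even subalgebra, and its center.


n = 7 + 0 = 7
Total dim = 2^7 = 128
Even subalgebra dim = 2^6 = 64
n is odd, so center dim = 2
Sum = 128 + 64 + 2 = 194


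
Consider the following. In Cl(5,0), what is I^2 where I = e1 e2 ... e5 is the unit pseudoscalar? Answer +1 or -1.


The pseudoscalar I = e1...e_n (product of all n generators) of Cl(p,q) satisfies I^2 = (-1)^(q + n(n-1)/2).
p = 5, q = 0, n = p + q = 5
n(n-1)/2 = 5 * 4 / 2 = 10
Exponent = q + n(n-1)/2 = 0 + 10 = 10
I^2 = (-1)^10 = +1


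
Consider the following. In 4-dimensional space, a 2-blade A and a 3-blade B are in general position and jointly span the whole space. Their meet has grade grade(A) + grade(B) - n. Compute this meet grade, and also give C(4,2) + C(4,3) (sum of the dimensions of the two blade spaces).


Meet grade = grade(A) + grade(B) - n
= 2 + 3 - 4 = 1
C(4,2) = 6
C(4,3) = 4
dim_A + dim_B = 6 + 4 = 10


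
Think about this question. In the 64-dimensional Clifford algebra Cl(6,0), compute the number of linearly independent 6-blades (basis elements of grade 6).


Number of grade-k basis blades in Cl(p,q) with n = p + q is C(n, k).
n = 6 + 0 = 6
C(6, 6) = 6! / (6! * 0!)
= 720 / (720 * 1)
= 1


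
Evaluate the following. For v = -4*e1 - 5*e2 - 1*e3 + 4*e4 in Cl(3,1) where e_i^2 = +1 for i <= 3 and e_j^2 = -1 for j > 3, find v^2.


v^2 = sum of c_i^2 * e_i^2
Positive signature terms (e_i^2 = +1): (-4)^2 + (-5)^2 + (-1)^2 = 42
Negative signature terms (e_j^2 = -1): 4^2 = 16
v^2 = 42 - 16 = 26


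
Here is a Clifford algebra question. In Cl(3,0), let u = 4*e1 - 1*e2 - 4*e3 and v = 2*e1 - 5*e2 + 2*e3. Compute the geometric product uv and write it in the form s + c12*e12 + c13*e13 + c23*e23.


In Cl(3,0): e_i^2 = 1, e_ie_j = -e_je_i for i != j.
Scalar part = u . v = 4*2 + (-1)*(-5) + (-4)*2
= 8 + 5 + (-8) = 5
e12 coeff = 4*(-5) - (-1)*2 = -20 - (-2) = -18
e13 coeff = 4*2 - (-4)*2 = 8 - (-8) = 16
e23 coeff = (-1)*2 - (-4)*(-5) = -2 - 20 = -22
uv = 5 - 18*e12 + 16*e13 - 22*e23


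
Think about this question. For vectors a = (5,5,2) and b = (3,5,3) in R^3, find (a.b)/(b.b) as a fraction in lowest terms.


Projection coefficient = (a . b) / (b . b)
a . b = 5*3 + 5*5 + 2*3
= 15 + 25 + 6 = 46
b . b = 3^2 + 5^2 + 3^2
= 9 + 25 + 9 = 43
Coefficient = 46/43
In lowest terms: 46/43


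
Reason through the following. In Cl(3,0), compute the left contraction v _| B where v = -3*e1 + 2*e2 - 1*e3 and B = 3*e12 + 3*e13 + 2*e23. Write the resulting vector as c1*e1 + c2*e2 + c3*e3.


Left contraction v _| B = <vB>_1 (grade-1 part of the geometric product vB).
Using e1_|e12 = e2, e2_|e12 = -e1, e1_|e13 = e3, e3_|e13 = -e1, e2_|e23 = e3, e3_|e23 = -e2:
e1 coeff: -v2*b12 - v3*b13 = -(2)*(3) - (-1)*(3) = -3
e2 coeff: v1*b12 - v3*b23 = (-3)*(3) - (-1)*(2) = -7
e3 coeff: v1*b13 + v2*b23 = (-3)*(3) + (2)*(2) = -5
v _| B = -3*e1 - 7*e2 - 5*e3


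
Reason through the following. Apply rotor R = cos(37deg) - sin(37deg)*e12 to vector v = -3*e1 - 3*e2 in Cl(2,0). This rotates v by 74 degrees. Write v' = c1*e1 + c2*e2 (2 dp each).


Rotor R = cos(37deg) - sin(37deg)*e12
Rotation angle theta = 2 * 37 = 74 degrees
v' = R*v*~R rotates v by theta.
cos(74deg) = 0.2756, sin(74deg) = 0.9613
v'_1 = -3*cos(74deg) - (-3)*sin(74deg)
= -3*0.2756 - (-3)*0.9613
= 2.06
v'_2 = -3*sin(74deg) + (-3)*cos(74deg)
= -3*0.9613 + (-3)*0.2756
= -3.71
v' = 2.06*e1 - 3.71*e2


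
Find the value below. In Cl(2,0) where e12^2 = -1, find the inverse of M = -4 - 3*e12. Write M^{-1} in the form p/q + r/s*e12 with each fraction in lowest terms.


M = -4 - 3*e12, where e12^2 = -1.
Since M commutes with its reverse ~M = a - b*e12, M * ~M = a^2 - b^2*e12^2 = a^2 + b^2.
So M^{-1} = ~M / (a^2 + b^2) = (a - b*e12)/(a^2 + b^2).
a^2 + b^2 = 16 + 9 = 25
Scalar part = -4/25 = -4/25
Bivector coeff = 3/25 = 3/25
M^{-1} = -4/25 + 3/25*e12


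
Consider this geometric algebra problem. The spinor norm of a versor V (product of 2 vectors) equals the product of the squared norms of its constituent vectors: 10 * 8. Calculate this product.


Spinor norm N(V) = |v1|^2 * |v2|^2 * ... * |v2|^2
= 10 * 8
Running product: 10, 80
N(V) = 80


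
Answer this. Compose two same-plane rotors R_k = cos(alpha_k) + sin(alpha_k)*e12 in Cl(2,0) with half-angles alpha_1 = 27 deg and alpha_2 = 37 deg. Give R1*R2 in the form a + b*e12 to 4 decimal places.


Same-plane rotors commute and their half-angles add:
R1*R2 = cos(a1 + a2) + sin(a1 + a2)*e12.
a1 + a2 = 27 + 37 = 64 deg
cos(64 deg) = 0.4384
sin(64 deg) = 0.8988
R1*R2 = 0.4384 + 0.8988*e12


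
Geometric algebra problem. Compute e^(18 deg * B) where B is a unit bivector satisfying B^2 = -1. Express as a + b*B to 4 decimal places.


For a unit bivector B with B^2 = -1, the exponential series gives
e^(theta*B) = cos(theta) + sin(theta)*B (the GA analogue of Euler's formula).
theta = 18 degrees = 0.314159 rad
cos(18 deg) = 0.9511
sin(18 deg) = 0.3090
exp(theta*B) = 0.9511 + 0.3090*B


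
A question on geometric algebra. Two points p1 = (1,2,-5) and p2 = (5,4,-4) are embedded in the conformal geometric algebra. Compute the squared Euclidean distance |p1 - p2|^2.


p1 - p2 = (-4, -2, -1)
|p1 - p2|^2 = (-4)^2 + (-2)^2 + (-1)^2
= 16 + 4 + 1
= 21


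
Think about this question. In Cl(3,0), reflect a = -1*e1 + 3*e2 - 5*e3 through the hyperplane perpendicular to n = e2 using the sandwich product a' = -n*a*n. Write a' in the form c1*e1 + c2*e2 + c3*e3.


Reflection formula: a' = -n*a*n, with n = e2 (unit vector, n^2 = 1).
For reflection through hyperplane perp to e2:
The component along e2 flips sign, others stay.
a = (-1, 3, -5)
a' = (-1, -3, -5)
a' = -1*e1 - 3*e2 - 5*e3


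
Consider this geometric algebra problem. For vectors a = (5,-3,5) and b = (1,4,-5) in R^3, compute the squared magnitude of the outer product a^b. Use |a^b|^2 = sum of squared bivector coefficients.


a wedge b = (a1*b2 - a2*b1)*e12 + (a1*b3 - a3*b1)*e13 + (a2*b3 - a3*b2)*e23
e12 coeff: 5*4 - (-3)*1 = 20 - (-3) = 23
e13 coeff: 5*(-5) - 5*1 = -25 - 5 = -30
e23 coeff: (-3)*(-5) - 5*4 = 15 - 20 = -5
|a wedge b|^2 = 23^2 + (-30)^2 + (-5)^2
= 529 + 900 + 25
= 1454


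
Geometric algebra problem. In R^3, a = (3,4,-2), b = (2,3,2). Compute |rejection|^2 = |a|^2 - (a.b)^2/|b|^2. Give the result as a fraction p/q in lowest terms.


|a|^2 = 3^2 + 4^2 + (-2)^2 = 29
|b|^2 = 2^2 + 3^2 + 2^2 = 17
a . b = 3*2 + 4*3 + (-2)*2 = 14
(a.b)^2 = 14^2 = 196
|rej|^2 = 29 - 196/17
= (493 - 196)/17
= 297/17
In lowest terms: 297/17


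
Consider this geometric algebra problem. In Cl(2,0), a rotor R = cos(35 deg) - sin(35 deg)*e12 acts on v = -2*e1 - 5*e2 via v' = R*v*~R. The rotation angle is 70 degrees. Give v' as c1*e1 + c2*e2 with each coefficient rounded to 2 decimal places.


Rotor R = cos(35deg) - sin(35deg)*e12
Rotation angle theta = 2 * 35 = 70 degrees
v' = R*v*~R rotates v by theta.
cos(70deg) = 0.3420, sin(70deg) = 0.9397
v'_1 = -2*cos(70deg) - (-5)*sin(70deg)
= -2*0.3420 - (-5)*0.9397
= 4.01
v'_2 = -2*sin(70deg) + (-5)*cos(70deg)
= -2*0.9397 + (-5)*0.3420
= -3.59
v' = 4.01*e1 - 3.59*e2


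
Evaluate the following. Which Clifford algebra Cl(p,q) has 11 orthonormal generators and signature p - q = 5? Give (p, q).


We need p + q = 11 and p - q = 5.
Adding: 2p = 11 + 5 = 16, so p = 8.
Then q = 11 - 8 = 3.
(p, q) = (8, 3)


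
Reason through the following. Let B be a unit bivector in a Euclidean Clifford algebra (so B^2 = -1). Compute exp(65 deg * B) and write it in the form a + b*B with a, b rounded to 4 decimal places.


For a unit bivector B with B^2 = -1, the exponential series gives
e^(theta*B) = cos(theta) + sin(theta)*B (the GA analogue of Euler's formula).
theta = 65 degrees = 1.134464 rad
cos(65 deg) = 0.4226
sin(65 deg) = 0.9063
exp(theta*B) = 0.4226 + 0.9063*B


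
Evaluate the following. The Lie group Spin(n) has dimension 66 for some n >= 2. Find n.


dim Spin(n) = dim so(n) = n(n-1)/2.
Solve n(n-1)/2 = 66, i.e. n^2 - n - 132 = 0.
Discriminant = 1 + 8*66 = 529
n = (1 + sqrt(529))/2 = (1 + 23)/2 = 12


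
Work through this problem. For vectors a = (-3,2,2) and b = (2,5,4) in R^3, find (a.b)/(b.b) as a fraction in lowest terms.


Projection coefficient = (a . b) / (b . b)
a . b = (-3)*2 + 2*5 + 2*4
= -6 + 10 + 8 = 12
b . b = 2^2 + 5^2 + 4^2
= 4 + 25 + 16 = 45
Coefficient = 12/45
In lowest terms: 4/15


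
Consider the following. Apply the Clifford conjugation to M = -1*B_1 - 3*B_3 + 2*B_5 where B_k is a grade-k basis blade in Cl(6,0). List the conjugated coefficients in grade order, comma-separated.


Clifford conjugate sign for grade k: (-1)^(k(k+1)/2)
Grade 1: (-1)^(1*2/2) = (-1)^1 = -1, coeff -1 -> 1
Grade 3: (-1)^(3*4/2) = (-1)^6 = 1, coeff -3 -> -3
Grade 5: (-1)^(5*6/2) = (-1)^15 = -1, coeff 2 -> -2
Conjugated coefficients: 1, -3, -2


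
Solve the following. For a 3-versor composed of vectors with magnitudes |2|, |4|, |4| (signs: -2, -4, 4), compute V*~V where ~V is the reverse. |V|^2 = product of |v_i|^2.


Each vector v_i has |v_i|^2 = s_i^2
Squared scales: (-2)^2 = 4, (-4)^2 = 16, 4^2 = 16
|V|^2 = 4 * 16 * 16
= 1024


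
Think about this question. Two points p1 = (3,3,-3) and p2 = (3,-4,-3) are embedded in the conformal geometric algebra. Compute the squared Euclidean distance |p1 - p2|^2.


p1 - p2 = (0, 7, 0)
|p1 - p2|^2 = 0^2 + 7^2 + 0^2
= 0 + 49 + 0
= 49


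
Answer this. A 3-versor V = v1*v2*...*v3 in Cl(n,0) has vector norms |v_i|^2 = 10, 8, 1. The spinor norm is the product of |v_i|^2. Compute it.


Spinor norm N(V) = |v1|^2 * |v2|^2 * ... * |v3|^2
= 10 * 8 * 1
Running product: 10, 80, 80
N(V) = 80


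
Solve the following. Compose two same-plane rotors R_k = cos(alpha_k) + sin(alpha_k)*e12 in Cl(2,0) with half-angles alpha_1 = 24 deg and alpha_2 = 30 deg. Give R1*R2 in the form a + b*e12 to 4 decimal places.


Same-plane rotors commute and their half-angles add:
R1*R2 = cos(a1 + a2) + sin(a1 + a2)*e12.
a1 + a2 = 24 + 30 = 54 deg
cos(54 deg) = 0.5878
sin(54 deg) = 0.8090
R1*R2 = 0.5878 + 0.8090*e12


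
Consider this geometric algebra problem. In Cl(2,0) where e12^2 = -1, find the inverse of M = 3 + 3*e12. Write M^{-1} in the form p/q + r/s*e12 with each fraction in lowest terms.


M = 3 + 3*e12, where e12^2 = -1.
Since M commutes with its reverse ~M = a - b*e12, M * ~M = a^2 - b^2*e12^2 = a^2 + b^2.
So M^{-1} = ~M / (a^2 + b^2) = (a - b*e12)/(a^2 + b^2).
a^2 + b^2 = 9 + 9 = 18
Scalar part = 3/18 = 1/6
Bivector coeff = -3/18 = -1/6
M^{-1} = 1/6 - 1/6*e12


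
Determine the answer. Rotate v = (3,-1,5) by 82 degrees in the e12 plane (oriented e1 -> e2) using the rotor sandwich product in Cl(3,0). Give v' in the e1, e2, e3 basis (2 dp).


Rotor R = cos(41deg) - sin(41deg)*e12
Rotation angle theta = 2 * 41 = 82 degrees in the e12 plane (e1 -> e2).
The component perpendicular to the plane (e3) is invariant: v'_3 = v3 = 5.00
cos(82deg) = 0.1392, sin(82deg) = 0.9903
v'_1 = v1*cos(theta) - v2*sin(theta) = 3*0.1392 - (-1)*0.9903 = 1.41
v'_2 = v1*sin(theta) + v2*cos(theta) = 3*0.9903 + (-1)*0.1392 = 2.83
v' = 1.41*e1 + 2.83*e2 + 5.00*e3


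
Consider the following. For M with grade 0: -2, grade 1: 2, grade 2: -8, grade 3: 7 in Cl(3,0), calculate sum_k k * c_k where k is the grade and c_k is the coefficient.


Grade-weighted sum = sum of grade_k * coefficient_k
0*(-2) = 0
1*2 = 2
2*(-8) = -16
3*7 = 21
Total = 0 + 2 + (-16) + 21 = 7


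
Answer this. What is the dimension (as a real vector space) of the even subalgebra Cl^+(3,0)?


Even subalgebra dimension = 2^(n-1)
n = 3 + 0 = 3
2^(3 - 1) = 2^2 = 4
Verification: sum of C(3,k) for even k = 1 + 3 = 4
Result = 4


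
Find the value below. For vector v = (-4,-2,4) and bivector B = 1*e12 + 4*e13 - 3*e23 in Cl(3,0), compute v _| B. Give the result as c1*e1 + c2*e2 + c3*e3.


Left contraction v _| B = <vB>_1 (grade-1 part of the geometric product vB).
Using e1_|e12 = e2, e2_|e12 = -e1, e1_|e13 = e3, e3_|e13 = -e1, e2_|e23 = e3, e3_|e23 = -e2:
e1 coeff: -v2*b12 - v3*b13 = -(-2)*(1) - (4)*(4) = -14
e2 coeff: v1*b12 - v3*b23 = (-4)*(1) - (4)*(-3) = 8
e3 coeff: v1*b13 + v2*b23 = (-4)*(4) + (-2)*(-3) = -10
v _| B = -14*e1 + 8*e2 - 10*e3


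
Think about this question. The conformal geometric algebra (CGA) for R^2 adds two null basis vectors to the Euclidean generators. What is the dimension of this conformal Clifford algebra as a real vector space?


The conformal model of R^2 uses Cl(3,1): the 2 Euclidean generators plus two extra orthogonal generators e+ (e+^2 = +1) and e- (e-^2 = -1), from which the null vectors e0, einf are built.
Number of generators m = 2 + 2 = 4.
dim Cl(p,q) = 2^m = 2^4 = 16


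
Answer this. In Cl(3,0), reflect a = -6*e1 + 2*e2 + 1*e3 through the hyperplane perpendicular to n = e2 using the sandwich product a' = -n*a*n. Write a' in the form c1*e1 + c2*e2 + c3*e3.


Reflection formula: a' = -n*a*n, with n = e2 (unit vector, n^2 = 1).
For reflection through hyperplane perp to e2:
The component along e2 flips sign, others stay.
a = (-6, 2, 1)
a' = (-6, -2, 1)
a' = -6*e1 - 2*e2 + 1*e3


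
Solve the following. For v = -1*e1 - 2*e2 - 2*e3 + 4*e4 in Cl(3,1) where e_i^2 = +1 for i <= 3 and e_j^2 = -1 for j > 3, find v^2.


v^2 = sum of c_i^2 * e_i^2
Positive signature terms (e_i^2 = +1): (-1)^2 + (-2)^2 + (-2)^2 = 9
Negative signature terms (e_j^2 = -1): 4^2 = 16
v^2 = 9 - 16 = -7


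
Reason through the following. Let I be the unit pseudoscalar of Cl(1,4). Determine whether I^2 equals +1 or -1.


The pseudoscalar I = e1...e_n (product of all n generators) of Cl(p,q) satisfies I^2 = (-1)^(q + n(n-1)/2).
p = 1, q = 4, n = p + q = 5
n(n-1)/2 = 5 * 4 / 2 = 10
Exponent = q + n(n-1)/2 = 4 + 10 = 14
I^2 = (-1)^14 = +1


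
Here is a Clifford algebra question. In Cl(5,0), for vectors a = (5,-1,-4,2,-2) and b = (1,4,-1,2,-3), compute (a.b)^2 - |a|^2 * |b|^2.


a . b = 5*1 + (-1)*4 + (-4)*(-1) + 2*2 + (-2)*(-3)
= 5 + (-4) + 4 + 4 + 6 = 15
|a|^2 = 5^2 + (-1)^2 + (-4)^2 + 2^2 + (-2)^2 = 50
|b|^2 = 1^2 + 4^2 + (-1)^2 + 2^2 + (-3)^2 = 31
(a.b)^2 = 15^2 = 225
|a|^2 * |b|^2 = 50 * 31 = 1550
Result = 225 - 1550 = -1325


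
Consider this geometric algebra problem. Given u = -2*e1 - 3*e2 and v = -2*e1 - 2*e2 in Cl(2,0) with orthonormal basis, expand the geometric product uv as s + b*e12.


Expand: (-2*e1 - 3*e2)(-2*e1 - 2*e2)
= (-2)*(-2)*e1e1 + (-2)*(-2)*e1e2 + (-3)*(-2)*e2e1 + (-3)*(-2)*e2e2
Using e1^2 = e2^2 = 1, e2e1 = -e1e2:
Scalar part s = (-2)*(-2) + (-3)*(-2) = 4 + 6 = 10
Bivector part b = (-2)*(-2) - (-3)*(-2) = 4 - 6 = -2
uv = 10 - 2*e12


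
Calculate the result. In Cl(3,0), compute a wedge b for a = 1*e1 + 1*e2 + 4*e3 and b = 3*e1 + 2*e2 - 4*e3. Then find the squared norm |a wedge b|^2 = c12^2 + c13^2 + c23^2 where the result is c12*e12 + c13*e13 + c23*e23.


a wedge b = (a1*b2 - a2*b1)*e12 + (a1*b3 - a3*b1)*e13 + (a2*b3 - a3*b2)*e23
e12 coeff: 1*2 - 1*3 = 2 - 3 = -1
e13 coeff: 1*(-4) - 4*3 = -4 - 12 = -16
e23 coeff: 1*(-4) - 4*2 = -4 - 8 = -12
|a wedge b|^2 = (-1)^2 + (-16)^2 + (-12)^2
= 1 + 256 + 144
= 401


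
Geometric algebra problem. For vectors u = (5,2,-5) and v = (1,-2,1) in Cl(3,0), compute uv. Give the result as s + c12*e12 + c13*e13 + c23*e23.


In Cl(3,0): e_i^2 = 1, e_ie_j = -e_je_i for i != j.
Scalar part = u . v = 5*1 + 2*(-2) + (-5)*1
= 5 + (-4) + (-5) = -4
e12 coeff = 5*(-2) - 2*1 = -10 - 2 = -12
e13 coeff = 5*1 - (-5)*1 = 5 - (-5) = 10
e23 coeff = 2*1 - (-5)*(-2) = 2 - 10 = -8
uv = -4 - 12*e12 + 10*e13 - 8*e23


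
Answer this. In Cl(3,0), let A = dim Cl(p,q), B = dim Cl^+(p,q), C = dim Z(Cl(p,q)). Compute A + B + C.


n = 3 + 0 = 3
Total dim = 2^3 = 8
Even subalgebra dim = 2^2 = 4
n is odd, so center dim = 2
Sum = 8 + 4 + 2 = 14


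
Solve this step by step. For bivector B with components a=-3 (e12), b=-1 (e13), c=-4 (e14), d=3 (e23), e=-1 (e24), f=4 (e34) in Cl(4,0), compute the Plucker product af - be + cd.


Plucker relation: af - be + cd
a*f = (-3)*4 = -12
b*e = (-1)*(-1) = 1
c*d = (-4)*3 = -12
af - be + cd = -12 - 1 + (-12)
= -25


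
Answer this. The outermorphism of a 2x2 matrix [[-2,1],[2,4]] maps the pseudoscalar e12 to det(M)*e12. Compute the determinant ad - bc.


The outermorphism of a linear map f sends e1^e2 to f(e1)^f(e2).
f(e1) = -2*e1 + 2*e2
f(e2) = 1*e1 + 4*e2
f(e1) ^ f(e2) = (-2*e1 + 2*e2) ^ (1*e1 + 4*e2)
= (-2)*4*e12 + 2*1*e21
= (-8 - 2)*e12
= -10*e12
Coefficient = -10


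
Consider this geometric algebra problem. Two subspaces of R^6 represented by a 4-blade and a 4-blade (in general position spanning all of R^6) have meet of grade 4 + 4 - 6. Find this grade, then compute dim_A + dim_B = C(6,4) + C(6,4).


Meet grade = grade(A) + grade(B) - n
= 4 + 4 - 6 = 2
C(6,4) = 15
C(6,4) = 15
dim_A + dim_B = 15 + 15 = 30


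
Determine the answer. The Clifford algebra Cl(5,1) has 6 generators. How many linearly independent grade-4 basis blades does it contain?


Number of grade-k basis blades in Cl(p,q) with n = p + q is C(n, k).
n = 5 + 1 = 6
C(6, 4) = 6! / (4! * 2!)
= 720 / (24 * 2)
= 15


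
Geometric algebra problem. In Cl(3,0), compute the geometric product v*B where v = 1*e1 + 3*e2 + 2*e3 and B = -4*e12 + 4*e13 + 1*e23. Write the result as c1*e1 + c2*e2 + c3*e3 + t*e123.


vB has grade-1 (vector) and grade-3 (trivector) parts: vB = (v _| B) + (v ^ B).
Vector part <vB>_1:
  e1: -v2*b12 - v3*b13 = -(3)*(-4) - (2)*(4) = 4
  e2: v1*b12 - v3*b23 = (1)*(-4) - (2)*(1) = -6
  e3: v1*b13 + v2*b23 = (1)*(4) + (3)*(1) = 7
Trivector part <vB>_3:
  e123: v1*b23 - v2*b13 + v3*b12 = (1)*(1) - (3)*(4) + (2)*(-4) = -19
vB = 4*e1 - 6*e2 + 7*e3 - 19*e123


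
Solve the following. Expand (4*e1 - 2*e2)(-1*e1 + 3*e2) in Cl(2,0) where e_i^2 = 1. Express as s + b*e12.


Expand: (4*e1 - 2*e2)(-1*e1 + 3*e2)
= 4*(-1)*e1e1 + 4*3*e1e2 + (-2)*(-1)*e2e1 + (-2)*3*e2e2
Using e1^2 = e2^2 = 1, e2e1 = -e1e2:
Scalar part s = 4*(-1) + (-2)*3 = -4 + (-6) = -10
Bivector part b = 4*3 - (-2)*(-1) = 12 - 2 = 10
uv = -10 + 10*e12


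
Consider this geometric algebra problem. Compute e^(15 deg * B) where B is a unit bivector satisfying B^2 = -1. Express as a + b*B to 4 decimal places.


For a unit bivector B with B^2 = -1, the exponential series gives
e^(theta*B) = cos(theta) + sin(theta)*B (the GA analogue of Euler's formula).
theta = 15 degrees = 0.261799 rad
cos(15 deg) = 0.9659
sin(15 deg) = 0.2588
exp(theta*B) = 0.9659 + 0.2588*B


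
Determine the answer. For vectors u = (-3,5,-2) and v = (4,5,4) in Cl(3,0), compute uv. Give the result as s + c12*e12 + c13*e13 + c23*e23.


In Cl(3,0): e_i^2 = 1, e_ie_j = -e_je_i for i != j.
Scalar part = u . v = (-3)*4 + 5*5 + (-2)*4
= -12 + 25 + (-8) = 5
e12 coeff = (-3)*5 - 5*4 = -15 - 20 = -35
e13 coeff = (-3)*4 - (-2)*4 = -12 - (-8) = -4
e23 coeff = 5*4 - (-2)*5 = 20 - (-10) = 30
uv = 5 - 35*e12 - 4*e13 + 30*e23


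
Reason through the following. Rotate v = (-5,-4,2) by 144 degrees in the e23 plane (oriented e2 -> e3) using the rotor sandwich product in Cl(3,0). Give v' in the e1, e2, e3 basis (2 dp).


Rotor R = cos(72deg) - sin(72deg)*e23
Rotation angle theta = 2 * 72 = 144 degrees in the e23 plane (e2 -> e3).
The component perpendicular to the plane (e1) is invariant: v'_1 = v1 = -5.00
cos(144deg) = -0.8090, sin(144deg) = 0.5878
v'_2 = v2*cos(theta) - v3*sin(theta) = -4*(-0.8090) - 2*0.5878 = 2.06
v'_3 = v2*sin(theta) + v3*cos(theta) = -4*0.5878 + 2*(-0.8090) = -3.97
v' = -5.00*e1 + 2.06*e2 - 3.97*e3


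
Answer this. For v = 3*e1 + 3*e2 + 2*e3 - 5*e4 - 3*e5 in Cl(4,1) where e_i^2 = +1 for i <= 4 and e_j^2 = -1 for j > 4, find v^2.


v^2 = sum of c_i^2 * e_i^2
Positive signature terms (e_i^2 = +1): 3^2 + 3^2 + 2^2 + (-5)^2 = 47
Negative signature terms (e_j^2 = -1): (-3)^2 = 9
v^2 = 47 - 9 = 38


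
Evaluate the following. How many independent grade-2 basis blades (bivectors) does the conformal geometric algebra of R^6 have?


The conformal model of R^6 uses Cl(7,1) with m = 6 + 2 = 8 generators.
Number of grade-2 blades = C(m, 2) = C(8, 2)
= 8*7/2 = 28


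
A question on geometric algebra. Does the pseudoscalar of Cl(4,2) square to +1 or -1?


The pseudoscalar I = e1...e_n (product of all n generators) of Cl(p,q) satisfies I^2 = (-1)^(q + n(n-1)/2).
p = 4, q = 2, n = p + q = 6
n(n-1)/2 = 6 * 5 / 2 = 15
Exponent = q + n(n-1)/2 = 2 + 15 = 17
I^2 = (-1)^17 = -1


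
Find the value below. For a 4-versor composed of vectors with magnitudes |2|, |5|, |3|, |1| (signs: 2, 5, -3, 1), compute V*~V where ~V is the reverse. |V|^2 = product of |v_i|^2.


Each vector v_i has |v_i|^2 = s_i^2
Squared scales: 2^2 = 4, 5^2 = 25, (-3)^2 = 9, 1^2 = 1
|V|^2 = 4 * 25 * 9 * 1
= 900


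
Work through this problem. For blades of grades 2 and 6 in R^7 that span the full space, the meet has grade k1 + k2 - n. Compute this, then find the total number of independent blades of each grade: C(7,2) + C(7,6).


Meet grade = grade(A) + grade(B) - n
= 2 + 6 - 7 = 1
C(7,2) = 21
C(7,6) = 7
dim_A + dim_B = 21 + 7 = 28


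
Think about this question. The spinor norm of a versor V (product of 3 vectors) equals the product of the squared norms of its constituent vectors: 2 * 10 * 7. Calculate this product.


Spinor norm N(V) = |v1|^2 * |v2|^2 * ... * |v3|^2
= 2 * 10 * 7
Running product: 2, 20, 140
N(V) = 140


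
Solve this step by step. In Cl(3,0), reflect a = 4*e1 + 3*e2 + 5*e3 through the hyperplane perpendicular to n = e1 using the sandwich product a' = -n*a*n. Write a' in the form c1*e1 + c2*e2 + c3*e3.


Reflection formula: a' = -n*a*n, with n = e1 (unit vector, n^2 = 1).
For reflection through hyperplane perp to e1:
The component along e1 flips sign, others stay.
a = (4, 3, 5)
a' = (-4, 3, 5)
a' = -4*e1 + 3*e2 + 5*e3


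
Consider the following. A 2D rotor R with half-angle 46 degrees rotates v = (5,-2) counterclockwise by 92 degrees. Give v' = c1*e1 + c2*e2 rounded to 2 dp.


Rotor R = cos(46deg) - sin(46deg)*e12
Rotation angle theta = 2 * 46 = 92 degrees
v' = R*v*~R rotates v by theta.
cos(92deg) = -0.0349, sin(92deg) = 0.9994
v'_1 = 5*cos(92deg) - (-2)*sin(92deg)
= 5*(-0.0349) - (-2)*0.9994
= 1.82
v'_2 = 5*sin(92deg) + (-2)*cos(92deg)
= 5*0.9994 + (-2)*(-0.0349)
= 5.07
v' = 1.82*e1 + 5.07*e2


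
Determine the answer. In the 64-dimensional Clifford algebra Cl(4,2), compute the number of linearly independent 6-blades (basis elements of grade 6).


Number of grade-k basis blades in Cl(p,q) with n = p + q is C(n, k).
n = 4 + 2 = 6
C(6, 6) = 6! / (6! * 0!)
= 720 / (720 * 1)
= 1


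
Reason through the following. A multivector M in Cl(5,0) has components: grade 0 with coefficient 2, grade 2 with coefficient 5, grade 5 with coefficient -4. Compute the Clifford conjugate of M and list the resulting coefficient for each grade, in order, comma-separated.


Clifford conjugate sign for grade k: (-1)^(k(k+1)/2)
Grade 0: (-1)^(0*1/2) = (-1)^0 = 1, coeff 2 -> 2
Grade 2: (-1)^(2*3/2) = (-1)^3 = -1, coeff 5 -> -5
Grade 5: (-1)^(5*6/2) = (-1)^15 = -1, coeff -4 -> 4
Conjugated coefficients: 2, -5, 4


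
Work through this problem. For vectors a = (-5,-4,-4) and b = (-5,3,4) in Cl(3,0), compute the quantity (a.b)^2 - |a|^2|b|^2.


a . b = (-5)*(-5) + (-4)*3 + (-4)*4
= 25 + (-12) + (-16) = -3
|a|^2 = (-5)^2 + (-4)^2 + (-4)^2 = 57
|b|^2 = (-5)^2 + 3^2 + 4^2 = 50
(a.b)^2 = (-3)^2 = 9
|a|^2 * |b|^2 = 57 * 50 = 2850
Result = 9 - 2850 = -2841


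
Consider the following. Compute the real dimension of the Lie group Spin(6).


Spin(n) double-covers SO(n); both have Lie algebra so(n) of dimension n(n-1)/2.
n = 6
n(n-1) = 6 * 5 = 30
dim Spin(6) = 30/2 = 15


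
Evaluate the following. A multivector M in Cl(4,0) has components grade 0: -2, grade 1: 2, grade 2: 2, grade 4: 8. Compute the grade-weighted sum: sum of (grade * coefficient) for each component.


Grade-weighted sum = sum of grade_k * coefficient_k
0*(-2) = 0
1*2 = 2
2*2 = 4
4*8 = 32
Total = 0 + 2 + 4 + 32 = 38


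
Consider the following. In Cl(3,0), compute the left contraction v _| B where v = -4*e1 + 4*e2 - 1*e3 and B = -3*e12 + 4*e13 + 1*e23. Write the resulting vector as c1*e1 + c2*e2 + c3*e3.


Left contraction v _| B = <vB>_1 (grade-1 part of the geometric product vB).
Using e1_|e12 = e2, e2_|e12 = -e1, e1_|e13 = e3, e3_|e13 = -e1, e2_|e23 = e3, e3_|e23 = -e2:
e1 coeff: -v2*b12 - v3*b13 = -(4)*(-3) - (-1)*(4) = 16
e2 coeff: v1*b12 - v3*b23 = (-4)*(-3) - (-1)*(1) = 13
e3 coeff: v1*b13 + v2*b23 = (-4)*(4) + (4)*(1) = -12
v _| B = 16*e1 + 13*e2 - 12*e3


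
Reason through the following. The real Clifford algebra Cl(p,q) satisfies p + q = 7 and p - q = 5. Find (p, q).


We need p + q = 7 and p - q = 5.
Adding: 2p = 7 + 5 = 12, so p = 6.
Then q = 7 - 6 = 1.
(p, q) = (6, 1)


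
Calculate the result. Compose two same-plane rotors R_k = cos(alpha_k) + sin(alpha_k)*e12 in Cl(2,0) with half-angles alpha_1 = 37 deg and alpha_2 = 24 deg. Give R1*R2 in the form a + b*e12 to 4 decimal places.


Same-plane rotors commute and their half-angles add:
R1*R2 = cos(a1 + a2) + sin(a1 + a2)*e12.
a1 + a2 = 37 + 24 = 61 deg
cos(61 deg) = 0.4848
sin(61 deg) = 0.8746
R1*R2 = 0.4848 + 0.8746*e12


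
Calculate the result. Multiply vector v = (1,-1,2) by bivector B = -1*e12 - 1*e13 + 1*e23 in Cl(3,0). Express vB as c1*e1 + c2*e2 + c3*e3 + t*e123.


vB has grade-1 (vector) and grade-3 (trivector) parts: vB = (v _| B) + (v ^ B).
Vector part <vB>_1:
  e1: -v2*b12 - v3*b13 = -(-1)*(-1) - (2)*(-1) = 1
  e2: v1*b12 - v3*b23 = (1)*(-1) - (2)*(1) = -3
  e3: v1*b13 + v2*b23 = (1)*(-1) + (-1)*(1) = -2
Trivector part <vB>_3:
  e123: v1*b23 - v2*b13 + v3*b12 = (1)*(1) - (-1)*(-1) + (2)*(-1) = -2
vB = 1*e1 - 3*e2 - 2*e3 - 2*e123


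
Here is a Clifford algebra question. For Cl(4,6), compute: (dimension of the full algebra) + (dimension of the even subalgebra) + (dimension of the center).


n = 4 + 6 = 10
Total dim = 2^10 = 1024
Even subalgebra dim = 2^9 = 512
n is even, so center dim = 1
Sum = 1024 + 512 + 1 = 1537


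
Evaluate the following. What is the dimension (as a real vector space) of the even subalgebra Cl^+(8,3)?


Even subalgebra dimension = 2^(n-1)
n = 8 + 3 = 11
2^(11 - 1) = 2^10 = 1024
Verification: sum of C(11,k) for even k = 1 + 55 + 330 + 462 + 165 + 11 = 1024
Result = 1024


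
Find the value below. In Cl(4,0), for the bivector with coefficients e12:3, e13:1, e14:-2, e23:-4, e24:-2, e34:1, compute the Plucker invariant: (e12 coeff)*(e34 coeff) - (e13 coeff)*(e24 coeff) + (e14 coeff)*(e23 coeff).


Plucker relation: af - be + cd
a*f = 3*1 = 3
b*e = 1*(-2) = -2
c*d = (-2)*(-4) = 8
af - be + cd = 3 - (-2) + 8
= 13


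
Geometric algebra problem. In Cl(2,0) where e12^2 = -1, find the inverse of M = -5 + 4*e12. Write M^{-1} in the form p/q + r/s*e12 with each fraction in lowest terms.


M = -5 + 4*e12, where e12^2 = -1.
Since M commutes with its reverse ~M = a - b*e12, M * ~M = a^2 - b^2*e12^2 = a^2 + b^2.
So M^{-1} = ~M / (a^2 + b^2) = (a - b*e12)/(a^2 + b^2).
a^2 + b^2 = 25 + 16 = 41
Scalar part = -5/41 = -5/41
Bivector coeff = -4/41 = -4/41
M^{-1} = -5/41 - 4/41*e12


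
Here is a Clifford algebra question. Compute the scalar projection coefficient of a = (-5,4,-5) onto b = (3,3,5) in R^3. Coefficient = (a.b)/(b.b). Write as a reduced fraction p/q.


Projection coefficient = (a . b) / (b . b)
a . b = (-5)*3 + 4*3 + (-5)*5
= -15 + 12 + (-25) = -28
b . b = 3^2 + 3^2 + 5^2
= 9 + 9 + 25 = 43
Coefficient = -28/43
In lowest terms: -28/43


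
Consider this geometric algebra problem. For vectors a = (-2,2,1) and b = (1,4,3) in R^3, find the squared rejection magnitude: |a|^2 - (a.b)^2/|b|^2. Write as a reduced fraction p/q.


|a|^2 = (-2)^2 + 2^2 + 1^2 = 9
|b|^2 = 1^2 + 4^2 + 3^2 = 26
a . b = (-2)*1 + 2*4 + 1*3 = 9
(a.b)^2 = 9^2 = 81
|rej|^2 = 9 - 81/26
= (234 - 81)/26
= 153/26
In lowest terms: 153/26


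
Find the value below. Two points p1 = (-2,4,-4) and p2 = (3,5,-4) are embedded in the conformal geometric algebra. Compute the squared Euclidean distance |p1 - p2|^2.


p1 - p2 = (-5, -1, 0)
|p1 - p2|^2 = (-5)^2 + (-1)^2 + 0^2
= 25 + 1 + 0
= 26


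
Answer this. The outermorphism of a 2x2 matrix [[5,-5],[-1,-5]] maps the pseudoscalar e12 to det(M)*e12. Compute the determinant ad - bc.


The outermorphism of a linear map f sends e1^e2 to f(e1)^f(e2).
f(e1) = 5*e1 - 1*e2
f(e2) = -5*e1 - 5*e2
f(e1) ^ f(e2) = (5*e1 - 1*e2) ^ (-5*e1 - 5*e2)
= 5*(-5)*e12 + (-1)*(-5)*e21
= (-25 - 5)*e12
= -30*e12
Coefficient = -30


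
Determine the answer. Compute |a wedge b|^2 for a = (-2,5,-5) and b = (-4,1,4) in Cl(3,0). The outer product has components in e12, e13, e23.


a wedge b = (a1*b2 - a2*b1)*e12 + (a1*b3 - a3*b1)*e13 + (a2*b3 - a3*b2)*e23
e12 coeff: (-2)*1 - 5*(-4) = -2 - (-20) = 18
e13 coeff: (-2)*4 - (-5)*(-4) = -8 - 20 = -28
e23 coeff: 5*4 - (-5)*1 = 20 - (-5) = 25
|a wedge b|^2 = 18^2 + (-28)^2 + 25^2
= 324 + 784 + 625
= 1733


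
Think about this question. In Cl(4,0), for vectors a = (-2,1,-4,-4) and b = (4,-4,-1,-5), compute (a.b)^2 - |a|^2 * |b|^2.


a . b = (-2)*4 + 1*(-4) + (-4)*(-1) + (-4)*(-5)
= -8 + (-4) + 4 + 20 = 12
|a|^2 = (-2)^2 + 1^2 + (-4)^2 + (-4)^2 = 37
|b|^2 = 4^2 + (-4)^2 + (-1)^2 + (-5)^2 = 58
(a.b)^2 = 12^2 = 144
|a|^2 * |b|^2 = 37 * 58 = 2146
Result = 144 - 2146 = -2002


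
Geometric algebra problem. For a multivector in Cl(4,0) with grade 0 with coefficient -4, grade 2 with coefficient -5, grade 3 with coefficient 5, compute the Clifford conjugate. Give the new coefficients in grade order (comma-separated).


Clifford conjugate sign for grade k: (-1)^(k(k+1)/2)
Grade 0: (-1)^(0*1/2) = (-1)^0 = 1, coeff -4 -> -4
Grade 2: (-1)^(2*3/2) = (-1)^3 = -1, coeff -5 -> 5
Grade 3: (-1)^(3*4/2) = (-1)^6 = 1, coeff 5 -> 5
Conjugated coefficients: -4, 5, 5


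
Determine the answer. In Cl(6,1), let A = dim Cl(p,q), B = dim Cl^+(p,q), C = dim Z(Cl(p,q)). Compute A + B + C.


n = 6 + 1 = 7
Total dim = 2^7 = 128
Even subalgebra dim = 2^6 = 64
n is odd, so center dim = 2
Sum = 128 + 64 + 2 = 194


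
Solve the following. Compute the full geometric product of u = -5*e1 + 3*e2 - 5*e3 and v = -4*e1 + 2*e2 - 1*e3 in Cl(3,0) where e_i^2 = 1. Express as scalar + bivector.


In Cl(3,0): e_i^2 = 1, e_ie_j = -e_je_i for i != j.
Scalar part = u . v = (-5)*(-4) + 3*2 + (-5)*(-1)
= 20 + 6 + 5 = 31
e12 coeff = (-5)*2 - 3*(-4) = -10 - (-12) = 2
e13 coeff = (-5)*(-1) - (-5)*(-4) = 5 - 20 = -15
e23 coeff = 3*(-1) - (-5)*2 = -3 - (-10) = 7
uv = 31 + 2*e12 - 15*e13 + 7*e23


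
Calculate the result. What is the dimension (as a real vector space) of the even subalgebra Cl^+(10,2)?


Even subalgebra dimension = 2^(n-1)
n = 10 + 2 = 12
2^(12 - 1) = 2^11 = 2048
Verification: sum of C(12,k) for even k = 1 + 66 + 495 + 924 + 495 + 66 + 1 = 2048
Result = 2048


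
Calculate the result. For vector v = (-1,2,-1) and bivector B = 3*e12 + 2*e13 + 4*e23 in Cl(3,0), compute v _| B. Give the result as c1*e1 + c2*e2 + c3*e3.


Left contraction v _| B = <vB>_1 (grade-1 part of the geometric product vB).
Using e1_|e12 = e2, e2_|e12 = -e1, e1_|e13 = e3, e3_|e13 = -e1, e2_|e23 = e3, e3_|e23 = -e2:
e1 coeff: -v2*b12 - v3*b13 = -(2)*(3) - (-1)*(2) = -4
e2 coeff: v1*b12 - v3*b23 = (-1)*(3) - (-1)*(4) = 1
e3 coeff: v1*b13 + v2*b23 = (-1)*(2) + (2)*(4) = 6
v _| B = -4*e1 + 1*e2 + 6*e3


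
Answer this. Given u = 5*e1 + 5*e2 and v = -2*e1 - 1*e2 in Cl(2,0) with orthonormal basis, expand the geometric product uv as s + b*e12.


Expand: (5*e1 + 5*e2)(-2*e1 - 1*e2)
= 5*(-2)*e1e1 + 5*(-1)*e1e2 + 5*(-2)*e2e1 + 5*(-1)*e2e2
Using e1^2 = e2^2 = 1, e2e1 = -e1e2:
Scalar part s = 5*(-2) + 5*(-1) = -10 + (-5) = -15
Bivector part b = 5*(-1) - 5*(-2) = -5 - (-10) = 5
uv = -15 + 5*e12


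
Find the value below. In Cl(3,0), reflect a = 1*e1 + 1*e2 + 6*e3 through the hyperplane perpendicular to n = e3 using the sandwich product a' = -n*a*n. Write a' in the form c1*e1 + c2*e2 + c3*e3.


Reflection formula: a' = -n*a*n, with n = e3 (unit vector, n^2 = 1).
For reflection through hyperplane perp to e3:
The component along e3 flips sign, others stay.
a = (1, 1, 6)
a' = (1, 1, -6)
a' = 1*e1 + 1*e2 - 6*e3


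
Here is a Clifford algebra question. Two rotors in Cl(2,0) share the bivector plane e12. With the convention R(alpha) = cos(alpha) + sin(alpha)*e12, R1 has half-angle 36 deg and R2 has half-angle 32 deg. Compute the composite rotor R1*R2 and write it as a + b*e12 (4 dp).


Same-plane rotors commute and their half-angles add:
R1*R2 = cos(a1 + a2) + sin(a1 + a2)*e12.
a1 + a2 = 36 + 32 = 68 deg
cos(68 deg) = 0.3746
sin(68 deg) = 0.9272
R1*R2 = 0.3746 + 0.9272*e12


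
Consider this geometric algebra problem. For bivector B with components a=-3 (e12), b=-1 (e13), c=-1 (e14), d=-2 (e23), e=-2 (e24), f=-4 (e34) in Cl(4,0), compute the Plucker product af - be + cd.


Plucker relation: af - be + cd
a*f = (-3)*(-4) = 12
b*e = (-1)*(-2) = 2
c*d = (-1)*(-2) = 2
af - be + cd = 12 - 2 + 2
= 12


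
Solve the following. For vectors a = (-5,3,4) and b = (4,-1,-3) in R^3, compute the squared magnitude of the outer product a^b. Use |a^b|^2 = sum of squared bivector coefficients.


a wedge b = (a1*b2 - a2*b1)*e12 + (a1*b3 - a3*b1)*e13 + (a2*b3 - a3*b2)*e23
e12 coeff: (-5)*(-1) - 3*4 = 5 - 12 = -7
e13 coeff: (-5)*(-3) - 4*4 = 15 - 16 = -1
e23 coeff: 3*(-3) - 4*(-1) = -9 - (-4) = -5
|a wedge b|^2 = (-7)^2 + (-1)^2 + (-5)^2
= 49 + 1 + 25
= 75


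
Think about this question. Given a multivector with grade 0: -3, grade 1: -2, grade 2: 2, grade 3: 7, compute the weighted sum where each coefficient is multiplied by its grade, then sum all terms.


Grade-weighted sum = sum of grade_k * coefficient_k
0*(-3) = 0
1*(-2) = -2
2*2 = 4
3*7 = 21
Total = 0 + (-2) + 4 + 21 = 23


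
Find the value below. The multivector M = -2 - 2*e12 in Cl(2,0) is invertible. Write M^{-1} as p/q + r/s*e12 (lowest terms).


M = -2 - 2*e12, where e12^2 = -1.
Since M commutes with its reverse ~M = a - b*e12, M * ~M = a^2 - b^2*e12^2 = a^2 + b^2.
So M^{-1} = ~M / (a^2 + b^2) = (a - b*e12)/(a^2 + b^2).
a^2 + b^2 = 4 + 4 = 8
Scalar part = -2/8 = -1/4
Bivector coeff = 2/8 = 1/4
M^{-1} = -1/4 + 1/4*e12


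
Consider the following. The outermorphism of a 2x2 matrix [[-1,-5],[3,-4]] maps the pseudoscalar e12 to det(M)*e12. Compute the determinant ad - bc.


The outermorphism of a linear map f sends e1^e2 to f(e1)^f(e2).
f(e1) = -1*e1 + 3*e2
f(e2) = -5*e1 - 4*e2
f(e1) ^ f(e2) = (-1*e1 + 3*e2) ^ (-5*e1 - 4*e2)
= (-1)*(-4)*e12 + 3*(-5)*e21
= (4 - (-15))*e12
= 19*e12
Coefficient = 19


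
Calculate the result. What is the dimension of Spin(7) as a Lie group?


Spin(n) double-covers SO(n); both have Lie algebra so(n) of dimension n(n-1)/2.
n = 7
n(n-1) = 7 * 6 = 42
dim Spin(7) = 42/2 = 21


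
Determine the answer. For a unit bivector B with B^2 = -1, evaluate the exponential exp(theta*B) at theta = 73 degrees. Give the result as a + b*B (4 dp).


For a unit bivector B with B^2 = -1, the exponential series gives
e^(theta*B) = cos(theta) + sin(theta)*B (the GA analogue of Euler's formula).
theta = 73 degrees = 1.27409 rad
cos(73 deg) = 0.2924
sin(73 deg) = 0.9563
exp(theta*B) = 0.2924 + 0.9563*B


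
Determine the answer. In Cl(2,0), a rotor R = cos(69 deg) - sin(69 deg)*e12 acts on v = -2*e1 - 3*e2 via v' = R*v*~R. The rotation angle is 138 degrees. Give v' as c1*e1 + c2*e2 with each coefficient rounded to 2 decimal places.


Rotor R = cos(69deg) - sin(69deg)*e12
Rotation angle theta = 2 * 69 = 138 degrees
v' = R*v*~R rotates v by theta.
cos(138deg) = -0.7431, sin(138deg) = 0.6691
v'_1 = -2*cos(138deg) - (-3)*sin(138deg)
= -2*(-0.7431) - (-3)*0.6691
= 3.49
v'_2 = -2*sin(138deg) + (-3)*cos(138deg)
= -2*0.6691 + (-3)*(-0.7431)
= 0.89
v' = 3.49*e1 + 0.89*e2


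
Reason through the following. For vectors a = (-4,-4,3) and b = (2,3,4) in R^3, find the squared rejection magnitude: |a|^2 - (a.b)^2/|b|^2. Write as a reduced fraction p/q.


|a|^2 = (-4)^2 + (-4)^2 + 3^2 = 41
|b|^2 = 2^2 + 3^2 + 4^2 = 29
a . b = (-4)*2 + (-4)*3 + 3*4 = -8
(a.b)^2 = (-8)^2 = 64
|rej|^2 = 41 - 64/29
= (1189 - 64)/29
= 1125/29
In lowest terms: 1125/29


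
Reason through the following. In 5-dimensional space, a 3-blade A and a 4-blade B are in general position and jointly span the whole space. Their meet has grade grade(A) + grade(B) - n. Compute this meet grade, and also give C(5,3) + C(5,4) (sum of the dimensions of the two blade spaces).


Meet grade = grade(A) + grade(B) - n
= 3 + 4 - 5 = 2
C(5,3) = 10
C(5,4) = 5
dim_A + dim_B = 10 + 5 = 15


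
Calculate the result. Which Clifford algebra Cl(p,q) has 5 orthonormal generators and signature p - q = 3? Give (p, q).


We need p + q = 5 and p - q = 3.
Adding: 2p = 5 + 3 = 8, so p = 4.
Then q = 5 - 4 = 1.
(p, q) = (4, 1)


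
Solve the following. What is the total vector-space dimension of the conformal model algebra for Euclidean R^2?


The conformal model of R^2 uses Cl(3,1): the 2 Euclidean generators plus two extra orthogonal generators e+ (e+^2 = +1) and e- (e-^2 = -1), from which the null vectors e0, einf are built.
Number of generators m = 2 + 2 = 4.
dim Cl(p,q) = 2^m = 2^4 = 16


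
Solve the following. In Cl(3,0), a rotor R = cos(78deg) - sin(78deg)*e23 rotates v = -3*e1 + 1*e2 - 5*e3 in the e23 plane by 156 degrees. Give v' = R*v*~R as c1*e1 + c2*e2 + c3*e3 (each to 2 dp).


Rotor R = cos(78deg) - sin(78deg)*e23
Rotation angle theta = 2 * 78 = 156 degrees in the e23 plane (e2 -> e3).
The component perpendicular to the plane (e1) is invariant: v'_1 = v1 = -3.00
cos(156deg) = -0.9135, sin(156deg) = 0.4067
v'_2 = v2*cos(theta) - v3*sin(theta) = 1*(-0.9135) - (-5)*0.4067 = 1.12
v'_3 = v2*sin(theta) + v3*cos(theta) = 1*0.4067 + (-5)*(-0.9135) = 4.97
v' = -3.00*e1 + 1.12*e2 + 4.97*e3


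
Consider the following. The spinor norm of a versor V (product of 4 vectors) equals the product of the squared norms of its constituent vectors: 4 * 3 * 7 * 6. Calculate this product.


Spinor norm N(V) = |v1|^2 * |v2|^2 * ... * |v4|^2
= 4 * 3 * 7 * 6
Running product: 4, 12, 84, 504
N(V) = 504
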